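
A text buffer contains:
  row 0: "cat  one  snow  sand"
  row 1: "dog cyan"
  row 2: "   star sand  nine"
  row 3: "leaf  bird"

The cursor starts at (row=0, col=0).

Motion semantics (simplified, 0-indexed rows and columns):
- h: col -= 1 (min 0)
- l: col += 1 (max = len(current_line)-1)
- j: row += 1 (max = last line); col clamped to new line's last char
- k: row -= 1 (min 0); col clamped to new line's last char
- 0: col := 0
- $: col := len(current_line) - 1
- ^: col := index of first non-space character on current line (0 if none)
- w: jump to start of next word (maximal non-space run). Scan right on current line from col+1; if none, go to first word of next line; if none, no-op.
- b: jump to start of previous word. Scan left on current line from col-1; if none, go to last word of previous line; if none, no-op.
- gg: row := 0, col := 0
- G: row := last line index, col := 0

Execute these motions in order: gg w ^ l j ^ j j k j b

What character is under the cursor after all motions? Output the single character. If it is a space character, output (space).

Answer: n

Derivation:
After 1 (gg): row=0 col=0 char='c'
After 2 (w): row=0 col=5 char='o'
After 3 (^): row=0 col=0 char='c'
After 4 (l): row=0 col=1 char='a'
After 5 (j): row=1 col=1 char='o'
After 6 (^): row=1 col=0 char='d'
After 7 (j): row=2 col=0 char='_'
After 8 (j): row=3 col=0 char='l'
After 9 (k): row=2 col=0 char='_'
After 10 (j): row=3 col=0 char='l'
After 11 (b): row=2 col=14 char='n'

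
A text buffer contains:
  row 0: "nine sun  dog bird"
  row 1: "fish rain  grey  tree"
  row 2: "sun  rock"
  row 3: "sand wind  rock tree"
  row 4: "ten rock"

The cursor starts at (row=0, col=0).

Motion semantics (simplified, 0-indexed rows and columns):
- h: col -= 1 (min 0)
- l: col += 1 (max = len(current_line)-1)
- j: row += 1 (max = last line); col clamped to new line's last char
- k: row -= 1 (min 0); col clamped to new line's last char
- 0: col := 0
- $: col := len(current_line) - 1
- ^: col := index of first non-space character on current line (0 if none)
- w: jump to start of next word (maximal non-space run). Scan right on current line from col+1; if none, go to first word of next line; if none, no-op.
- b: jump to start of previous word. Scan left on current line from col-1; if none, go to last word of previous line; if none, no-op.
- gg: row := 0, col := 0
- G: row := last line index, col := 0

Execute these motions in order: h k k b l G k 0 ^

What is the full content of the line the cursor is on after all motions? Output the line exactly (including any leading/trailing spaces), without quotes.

After 1 (h): row=0 col=0 char='n'
After 2 (k): row=0 col=0 char='n'
After 3 (k): row=0 col=0 char='n'
After 4 (b): row=0 col=0 char='n'
After 5 (l): row=0 col=1 char='i'
After 6 (G): row=4 col=0 char='t'
After 7 (k): row=3 col=0 char='s'
After 8 (0): row=3 col=0 char='s'
After 9 (^): row=3 col=0 char='s'

Answer: sand wind  rock tree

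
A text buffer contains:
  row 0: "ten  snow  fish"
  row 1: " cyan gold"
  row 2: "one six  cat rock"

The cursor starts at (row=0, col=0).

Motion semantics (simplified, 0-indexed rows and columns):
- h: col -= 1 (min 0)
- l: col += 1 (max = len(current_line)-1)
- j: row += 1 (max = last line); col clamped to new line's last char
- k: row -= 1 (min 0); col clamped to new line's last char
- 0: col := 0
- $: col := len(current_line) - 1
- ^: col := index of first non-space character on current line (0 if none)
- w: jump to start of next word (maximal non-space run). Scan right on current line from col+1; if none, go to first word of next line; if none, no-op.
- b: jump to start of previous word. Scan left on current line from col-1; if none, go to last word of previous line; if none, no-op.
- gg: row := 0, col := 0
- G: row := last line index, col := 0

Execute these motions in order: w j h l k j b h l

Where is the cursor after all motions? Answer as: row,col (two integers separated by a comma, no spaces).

After 1 (w): row=0 col=5 char='s'
After 2 (j): row=1 col=5 char='_'
After 3 (h): row=1 col=4 char='n'
After 4 (l): row=1 col=5 char='_'
After 5 (k): row=0 col=5 char='s'
After 6 (j): row=1 col=5 char='_'
After 7 (b): row=1 col=1 char='c'
After 8 (h): row=1 col=0 char='_'
After 9 (l): row=1 col=1 char='c'

Answer: 1,1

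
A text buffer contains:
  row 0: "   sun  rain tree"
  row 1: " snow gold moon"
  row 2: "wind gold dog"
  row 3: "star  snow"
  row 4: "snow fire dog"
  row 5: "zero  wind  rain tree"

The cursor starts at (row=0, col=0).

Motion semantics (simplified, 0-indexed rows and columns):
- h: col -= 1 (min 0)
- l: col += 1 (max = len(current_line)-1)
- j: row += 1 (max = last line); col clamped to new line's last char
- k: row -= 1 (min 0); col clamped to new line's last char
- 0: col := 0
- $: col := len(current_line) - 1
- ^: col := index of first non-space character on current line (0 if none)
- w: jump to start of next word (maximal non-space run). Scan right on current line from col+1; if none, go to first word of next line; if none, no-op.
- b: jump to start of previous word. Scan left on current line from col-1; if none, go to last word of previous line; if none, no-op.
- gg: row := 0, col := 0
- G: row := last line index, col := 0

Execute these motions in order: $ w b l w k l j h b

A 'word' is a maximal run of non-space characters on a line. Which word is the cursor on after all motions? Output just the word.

After 1 ($): row=0 col=16 char='e'
After 2 (w): row=1 col=1 char='s'
After 3 (b): row=0 col=13 char='t'
After 4 (l): row=0 col=14 char='r'
After 5 (w): row=1 col=1 char='s'
After 6 (k): row=0 col=1 char='_'
After 7 (l): row=0 col=2 char='_'
After 8 (j): row=1 col=2 char='n'
After 9 (h): row=1 col=1 char='s'
After 10 (b): row=0 col=13 char='t'

Answer: tree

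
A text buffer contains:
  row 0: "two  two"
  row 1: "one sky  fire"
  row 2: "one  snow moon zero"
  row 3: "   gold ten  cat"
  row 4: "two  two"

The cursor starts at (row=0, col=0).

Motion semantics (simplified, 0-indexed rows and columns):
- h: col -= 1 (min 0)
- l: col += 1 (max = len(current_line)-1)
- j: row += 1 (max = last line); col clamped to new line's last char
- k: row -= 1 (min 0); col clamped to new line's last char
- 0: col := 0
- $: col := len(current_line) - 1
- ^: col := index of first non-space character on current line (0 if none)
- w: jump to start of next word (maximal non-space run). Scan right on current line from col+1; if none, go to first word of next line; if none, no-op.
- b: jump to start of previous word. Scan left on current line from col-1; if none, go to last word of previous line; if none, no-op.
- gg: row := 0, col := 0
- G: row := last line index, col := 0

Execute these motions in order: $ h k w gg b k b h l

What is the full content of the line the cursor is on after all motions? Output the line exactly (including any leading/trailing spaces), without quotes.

After 1 ($): row=0 col=7 char='o'
After 2 (h): row=0 col=6 char='w'
After 3 (k): row=0 col=6 char='w'
After 4 (w): row=1 col=0 char='o'
After 5 (gg): row=0 col=0 char='t'
After 6 (b): row=0 col=0 char='t'
After 7 (k): row=0 col=0 char='t'
After 8 (b): row=0 col=0 char='t'
After 9 (h): row=0 col=0 char='t'
After 10 (l): row=0 col=1 char='w'

Answer: two  two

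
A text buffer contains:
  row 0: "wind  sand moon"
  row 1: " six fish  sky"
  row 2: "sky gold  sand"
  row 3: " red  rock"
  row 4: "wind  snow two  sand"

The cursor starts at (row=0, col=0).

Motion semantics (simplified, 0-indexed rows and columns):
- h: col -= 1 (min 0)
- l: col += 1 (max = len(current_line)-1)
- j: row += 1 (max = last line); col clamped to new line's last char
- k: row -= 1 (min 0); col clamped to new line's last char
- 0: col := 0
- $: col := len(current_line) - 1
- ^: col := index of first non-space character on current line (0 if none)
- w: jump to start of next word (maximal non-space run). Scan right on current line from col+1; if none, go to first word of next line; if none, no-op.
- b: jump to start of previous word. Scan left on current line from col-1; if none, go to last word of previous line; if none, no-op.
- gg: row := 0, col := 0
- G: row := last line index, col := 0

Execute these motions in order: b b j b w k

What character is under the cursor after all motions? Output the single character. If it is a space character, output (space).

After 1 (b): row=0 col=0 char='w'
After 2 (b): row=0 col=0 char='w'
After 3 (j): row=1 col=0 char='_'
After 4 (b): row=0 col=11 char='m'
After 5 (w): row=1 col=1 char='s'
After 6 (k): row=0 col=1 char='i'

Answer: i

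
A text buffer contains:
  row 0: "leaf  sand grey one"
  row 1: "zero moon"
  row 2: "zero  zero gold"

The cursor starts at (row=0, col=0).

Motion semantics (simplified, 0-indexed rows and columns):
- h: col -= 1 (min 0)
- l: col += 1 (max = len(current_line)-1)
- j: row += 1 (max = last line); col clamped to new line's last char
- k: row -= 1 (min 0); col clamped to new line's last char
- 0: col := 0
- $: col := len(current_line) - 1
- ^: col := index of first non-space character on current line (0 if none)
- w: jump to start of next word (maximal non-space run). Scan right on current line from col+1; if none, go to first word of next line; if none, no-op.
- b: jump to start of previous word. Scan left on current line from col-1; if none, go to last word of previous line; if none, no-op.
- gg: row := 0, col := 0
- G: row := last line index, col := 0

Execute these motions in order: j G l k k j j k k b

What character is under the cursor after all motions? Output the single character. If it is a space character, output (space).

After 1 (j): row=1 col=0 char='z'
After 2 (G): row=2 col=0 char='z'
After 3 (l): row=2 col=1 char='e'
After 4 (k): row=1 col=1 char='e'
After 5 (k): row=0 col=1 char='e'
After 6 (j): row=1 col=1 char='e'
After 7 (j): row=2 col=1 char='e'
After 8 (k): row=1 col=1 char='e'
After 9 (k): row=0 col=1 char='e'
After 10 (b): row=0 col=0 char='l'

Answer: l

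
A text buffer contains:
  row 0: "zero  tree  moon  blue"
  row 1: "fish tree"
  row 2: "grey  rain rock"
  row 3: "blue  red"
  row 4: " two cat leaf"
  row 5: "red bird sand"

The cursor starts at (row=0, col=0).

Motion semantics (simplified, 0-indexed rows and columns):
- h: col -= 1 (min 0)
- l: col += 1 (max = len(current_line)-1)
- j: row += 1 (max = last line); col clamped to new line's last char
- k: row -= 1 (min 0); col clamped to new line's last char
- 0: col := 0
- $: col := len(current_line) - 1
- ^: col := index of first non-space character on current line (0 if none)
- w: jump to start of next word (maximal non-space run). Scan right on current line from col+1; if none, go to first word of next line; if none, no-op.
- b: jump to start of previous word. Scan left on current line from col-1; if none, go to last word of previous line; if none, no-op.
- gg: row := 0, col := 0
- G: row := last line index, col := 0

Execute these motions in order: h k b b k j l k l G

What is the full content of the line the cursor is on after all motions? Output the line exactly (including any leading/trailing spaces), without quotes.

Answer: red bird sand

Derivation:
After 1 (h): row=0 col=0 char='z'
After 2 (k): row=0 col=0 char='z'
After 3 (b): row=0 col=0 char='z'
After 4 (b): row=0 col=0 char='z'
After 5 (k): row=0 col=0 char='z'
After 6 (j): row=1 col=0 char='f'
After 7 (l): row=1 col=1 char='i'
After 8 (k): row=0 col=1 char='e'
After 9 (l): row=0 col=2 char='r'
After 10 (G): row=5 col=0 char='r'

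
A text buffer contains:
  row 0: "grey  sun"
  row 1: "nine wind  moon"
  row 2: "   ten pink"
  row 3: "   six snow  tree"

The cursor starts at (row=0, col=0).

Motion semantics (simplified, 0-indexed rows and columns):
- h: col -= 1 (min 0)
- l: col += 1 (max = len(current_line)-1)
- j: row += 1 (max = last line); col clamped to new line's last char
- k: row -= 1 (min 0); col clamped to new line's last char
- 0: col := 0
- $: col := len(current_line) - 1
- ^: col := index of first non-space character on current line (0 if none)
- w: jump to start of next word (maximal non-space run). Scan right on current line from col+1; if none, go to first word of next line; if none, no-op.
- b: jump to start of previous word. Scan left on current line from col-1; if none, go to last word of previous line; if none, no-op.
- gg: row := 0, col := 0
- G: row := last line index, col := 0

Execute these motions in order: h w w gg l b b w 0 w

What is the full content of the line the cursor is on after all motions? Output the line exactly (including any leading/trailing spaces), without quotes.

After 1 (h): row=0 col=0 char='g'
After 2 (w): row=0 col=6 char='s'
After 3 (w): row=1 col=0 char='n'
After 4 (gg): row=0 col=0 char='g'
After 5 (l): row=0 col=1 char='r'
After 6 (b): row=0 col=0 char='g'
After 7 (b): row=0 col=0 char='g'
After 8 (w): row=0 col=6 char='s'
After 9 (0): row=0 col=0 char='g'
After 10 (w): row=0 col=6 char='s'

Answer: grey  sun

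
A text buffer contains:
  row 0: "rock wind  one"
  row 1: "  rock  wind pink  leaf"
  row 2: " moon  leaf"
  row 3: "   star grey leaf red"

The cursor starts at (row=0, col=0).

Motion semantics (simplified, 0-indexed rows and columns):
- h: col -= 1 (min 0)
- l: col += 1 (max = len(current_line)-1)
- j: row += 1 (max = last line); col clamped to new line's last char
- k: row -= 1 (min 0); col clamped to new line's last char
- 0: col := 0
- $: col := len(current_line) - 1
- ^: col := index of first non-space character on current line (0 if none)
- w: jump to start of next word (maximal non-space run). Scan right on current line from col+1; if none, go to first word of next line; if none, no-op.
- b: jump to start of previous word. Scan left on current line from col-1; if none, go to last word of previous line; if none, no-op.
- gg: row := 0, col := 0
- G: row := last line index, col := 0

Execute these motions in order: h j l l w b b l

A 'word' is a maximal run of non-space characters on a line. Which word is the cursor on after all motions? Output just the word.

After 1 (h): row=0 col=0 char='r'
After 2 (j): row=1 col=0 char='_'
After 3 (l): row=1 col=1 char='_'
After 4 (l): row=1 col=2 char='r'
After 5 (w): row=1 col=8 char='w'
After 6 (b): row=1 col=2 char='r'
After 7 (b): row=0 col=11 char='o'
After 8 (l): row=0 col=12 char='n'

Answer: one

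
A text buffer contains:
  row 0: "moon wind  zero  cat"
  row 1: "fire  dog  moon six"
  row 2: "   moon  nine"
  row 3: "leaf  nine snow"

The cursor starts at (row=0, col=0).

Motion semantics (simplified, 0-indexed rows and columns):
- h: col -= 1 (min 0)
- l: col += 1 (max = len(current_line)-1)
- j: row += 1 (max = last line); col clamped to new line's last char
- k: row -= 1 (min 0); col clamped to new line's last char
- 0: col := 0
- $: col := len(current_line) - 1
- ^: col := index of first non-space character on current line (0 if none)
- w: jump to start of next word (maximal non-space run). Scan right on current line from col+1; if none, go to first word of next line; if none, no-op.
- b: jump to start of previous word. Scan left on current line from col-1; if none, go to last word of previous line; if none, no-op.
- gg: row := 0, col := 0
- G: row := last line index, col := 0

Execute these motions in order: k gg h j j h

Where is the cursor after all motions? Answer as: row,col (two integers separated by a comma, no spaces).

After 1 (k): row=0 col=0 char='m'
After 2 (gg): row=0 col=0 char='m'
After 3 (h): row=0 col=0 char='m'
After 4 (j): row=1 col=0 char='f'
After 5 (j): row=2 col=0 char='_'
After 6 (h): row=2 col=0 char='_'

Answer: 2,0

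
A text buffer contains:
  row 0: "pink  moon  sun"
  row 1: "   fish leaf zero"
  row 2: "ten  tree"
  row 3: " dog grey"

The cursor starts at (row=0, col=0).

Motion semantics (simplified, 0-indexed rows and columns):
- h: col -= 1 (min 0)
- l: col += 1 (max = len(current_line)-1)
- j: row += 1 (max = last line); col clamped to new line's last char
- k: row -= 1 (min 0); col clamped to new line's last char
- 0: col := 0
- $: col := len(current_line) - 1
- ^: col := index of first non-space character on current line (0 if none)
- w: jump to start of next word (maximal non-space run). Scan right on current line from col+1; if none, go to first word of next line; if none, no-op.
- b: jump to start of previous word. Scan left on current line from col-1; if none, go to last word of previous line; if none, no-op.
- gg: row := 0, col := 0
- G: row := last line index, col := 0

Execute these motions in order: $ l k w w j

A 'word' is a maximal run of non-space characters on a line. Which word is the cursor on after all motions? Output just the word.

After 1 ($): row=0 col=14 char='n'
After 2 (l): row=0 col=14 char='n'
After 3 (k): row=0 col=14 char='n'
After 4 (w): row=1 col=3 char='f'
After 5 (w): row=1 col=8 char='l'
After 6 (j): row=2 col=8 char='e'

Answer: tree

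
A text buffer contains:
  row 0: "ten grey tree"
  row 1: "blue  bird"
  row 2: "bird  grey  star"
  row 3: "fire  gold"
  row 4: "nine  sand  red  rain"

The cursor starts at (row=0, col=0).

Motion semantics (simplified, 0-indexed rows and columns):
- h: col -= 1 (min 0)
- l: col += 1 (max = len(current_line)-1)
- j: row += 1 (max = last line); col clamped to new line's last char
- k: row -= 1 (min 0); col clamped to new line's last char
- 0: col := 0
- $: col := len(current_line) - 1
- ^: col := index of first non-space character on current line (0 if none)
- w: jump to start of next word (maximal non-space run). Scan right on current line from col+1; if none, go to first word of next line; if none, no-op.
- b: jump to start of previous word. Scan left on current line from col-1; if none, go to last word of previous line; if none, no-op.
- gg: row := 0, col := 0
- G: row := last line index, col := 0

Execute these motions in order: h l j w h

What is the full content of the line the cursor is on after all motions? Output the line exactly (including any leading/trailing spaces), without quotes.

After 1 (h): row=0 col=0 char='t'
After 2 (l): row=0 col=1 char='e'
After 3 (j): row=1 col=1 char='l'
After 4 (w): row=1 col=6 char='b'
After 5 (h): row=1 col=5 char='_'

Answer: blue  bird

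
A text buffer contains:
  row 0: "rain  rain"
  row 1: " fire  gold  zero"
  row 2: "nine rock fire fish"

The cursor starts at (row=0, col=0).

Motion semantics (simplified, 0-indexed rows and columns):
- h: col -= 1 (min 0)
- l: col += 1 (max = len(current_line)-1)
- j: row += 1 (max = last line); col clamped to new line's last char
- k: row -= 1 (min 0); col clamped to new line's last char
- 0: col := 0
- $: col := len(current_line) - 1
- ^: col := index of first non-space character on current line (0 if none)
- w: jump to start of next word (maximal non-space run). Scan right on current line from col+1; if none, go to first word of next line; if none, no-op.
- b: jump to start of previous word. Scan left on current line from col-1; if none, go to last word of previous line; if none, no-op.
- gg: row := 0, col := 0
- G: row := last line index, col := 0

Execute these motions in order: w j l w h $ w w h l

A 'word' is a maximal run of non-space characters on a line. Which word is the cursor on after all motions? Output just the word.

Answer: rock

Derivation:
After 1 (w): row=0 col=6 char='r'
After 2 (j): row=1 col=6 char='_'
After 3 (l): row=1 col=7 char='g'
After 4 (w): row=1 col=13 char='z'
After 5 (h): row=1 col=12 char='_'
After 6 ($): row=1 col=16 char='o'
After 7 (w): row=2 col=0 char='n'
After 8 (w): row=2 col=5 char='r'
After 9 (h): row=2 col=4 char='_'
After 10 (l): row=2 col=5 char='r'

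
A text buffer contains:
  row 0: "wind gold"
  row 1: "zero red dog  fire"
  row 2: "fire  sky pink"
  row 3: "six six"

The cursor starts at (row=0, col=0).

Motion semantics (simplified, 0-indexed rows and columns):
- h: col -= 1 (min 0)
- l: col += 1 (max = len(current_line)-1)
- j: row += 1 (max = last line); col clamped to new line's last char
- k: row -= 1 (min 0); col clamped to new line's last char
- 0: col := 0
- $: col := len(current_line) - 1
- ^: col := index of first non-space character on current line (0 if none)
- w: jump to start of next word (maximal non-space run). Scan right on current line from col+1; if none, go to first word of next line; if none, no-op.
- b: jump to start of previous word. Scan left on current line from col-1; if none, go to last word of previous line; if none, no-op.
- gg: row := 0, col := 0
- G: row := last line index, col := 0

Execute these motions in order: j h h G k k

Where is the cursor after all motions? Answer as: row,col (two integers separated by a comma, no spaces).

After 1 (j): row=1 col=0 char='z'
After 2 (h): row=1 col=0 char='z'
After 3 (h): row=1 col=0 char='z'
After 4 (G): row=3 col=0 char='s'
After 5 (k): row=2 col=0 char='f'
After 6 (k): row=1 col=0 char='z'

Answer: 1,0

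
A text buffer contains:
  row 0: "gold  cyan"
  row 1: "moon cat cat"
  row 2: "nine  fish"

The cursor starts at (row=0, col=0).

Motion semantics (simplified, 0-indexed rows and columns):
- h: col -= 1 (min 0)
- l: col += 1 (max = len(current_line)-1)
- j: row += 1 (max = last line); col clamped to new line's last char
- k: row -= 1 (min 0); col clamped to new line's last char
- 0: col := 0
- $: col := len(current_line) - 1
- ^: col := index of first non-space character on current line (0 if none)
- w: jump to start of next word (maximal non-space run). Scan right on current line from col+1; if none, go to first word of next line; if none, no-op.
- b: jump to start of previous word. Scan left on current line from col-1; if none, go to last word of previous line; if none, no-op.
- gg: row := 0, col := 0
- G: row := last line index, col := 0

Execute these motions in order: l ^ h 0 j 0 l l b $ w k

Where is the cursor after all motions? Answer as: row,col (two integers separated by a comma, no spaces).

After 1 (l): row=0 col=1 char='o'
After 2 (^): row=0 col=0 char='g'
After 3 (h): row=0 col=0 char='g'
After 4 (0): row=0 col=0 char='g'
After 5 (j): row=1 col=0 char='m'
After 6 (0): row=1 col=0 char='m'
After 7 (l): row=1 col=1 char='o'
After 8 (l): row=1 col=2 char='o'
After 9 (b): row=1 col=0 char='m'
After 10 ($): row=1 col=11 char='t'
After 11 (w): row=2 col=0 char='n'
After 12 (k): row=1 col=0 char='m'

Answer: 1,0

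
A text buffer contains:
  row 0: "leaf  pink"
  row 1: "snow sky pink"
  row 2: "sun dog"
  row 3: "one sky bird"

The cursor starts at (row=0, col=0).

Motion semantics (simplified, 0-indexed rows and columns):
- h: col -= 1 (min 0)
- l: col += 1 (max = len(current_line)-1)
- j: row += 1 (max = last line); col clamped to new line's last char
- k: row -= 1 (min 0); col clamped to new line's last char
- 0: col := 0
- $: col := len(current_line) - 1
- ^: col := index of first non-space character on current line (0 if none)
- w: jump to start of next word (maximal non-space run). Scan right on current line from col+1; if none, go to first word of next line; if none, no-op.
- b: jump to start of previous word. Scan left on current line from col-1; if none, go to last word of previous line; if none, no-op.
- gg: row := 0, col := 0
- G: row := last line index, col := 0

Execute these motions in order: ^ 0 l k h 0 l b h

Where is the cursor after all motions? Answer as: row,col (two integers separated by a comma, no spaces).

After 1 (^): row=0 col=0 char='l'
After 2 (0): row=0 col=0 char='l'
After 3 (l): row=0 col=1 char='e'
After 4 (k): row=0 col=1 char='e'
After 5 (h): row=0 col=0 char='l'
After 6 (0): row=0 col=0 char='l'
After 7 (l): row=0 col=1 char='e'
After 8 (b): row=0 col=0 char='l'
After 9 (h): row=0 col=0 char='l'

Answer: 0,0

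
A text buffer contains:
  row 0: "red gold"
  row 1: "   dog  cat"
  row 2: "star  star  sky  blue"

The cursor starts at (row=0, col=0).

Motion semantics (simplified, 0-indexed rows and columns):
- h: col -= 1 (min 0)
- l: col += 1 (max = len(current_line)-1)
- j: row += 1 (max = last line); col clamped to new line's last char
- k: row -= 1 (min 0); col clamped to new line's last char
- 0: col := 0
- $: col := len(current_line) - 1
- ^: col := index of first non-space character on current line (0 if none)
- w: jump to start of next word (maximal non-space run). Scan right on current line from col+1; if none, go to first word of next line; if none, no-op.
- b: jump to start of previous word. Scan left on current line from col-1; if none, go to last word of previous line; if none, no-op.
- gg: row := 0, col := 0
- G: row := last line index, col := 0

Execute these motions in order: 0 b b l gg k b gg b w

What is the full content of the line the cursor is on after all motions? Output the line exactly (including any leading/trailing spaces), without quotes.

Answer: red gold

Derivation:
After 1 (0): row=0 col=0 char='r'
After 2 (b): row=0 col=0 char='r'
After 3 (b): row=0 col=0 char='r'
After 4 (l): row=0 col=1 char='e'
After 5 (gg): row=0 col=0 char='r'
After 6 (k): row=0 col=0 char='r'
After 7 (b): row=0 col=0 char='r'
After 8 (gg): row=0 col=0 char='r'
After 9 (b): row=0 col=0 char='r'
After 10 (w): row=0 col=4 char='g'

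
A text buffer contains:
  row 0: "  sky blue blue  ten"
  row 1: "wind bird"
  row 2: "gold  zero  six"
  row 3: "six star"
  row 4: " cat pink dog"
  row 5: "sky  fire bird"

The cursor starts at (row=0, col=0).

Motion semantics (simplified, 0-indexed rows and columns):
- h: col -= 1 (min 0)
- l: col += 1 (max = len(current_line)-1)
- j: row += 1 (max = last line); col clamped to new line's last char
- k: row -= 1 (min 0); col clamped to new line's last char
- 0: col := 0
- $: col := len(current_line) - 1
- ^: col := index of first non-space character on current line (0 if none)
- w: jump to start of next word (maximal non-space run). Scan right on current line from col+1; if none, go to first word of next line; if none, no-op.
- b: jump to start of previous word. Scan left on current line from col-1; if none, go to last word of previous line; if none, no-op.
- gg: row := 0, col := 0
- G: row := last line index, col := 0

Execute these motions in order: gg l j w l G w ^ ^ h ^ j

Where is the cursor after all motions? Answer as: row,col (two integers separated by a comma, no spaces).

After 1 (gg): row=0 col=0 char='_'
After 2 (l): row=0 col=1 char='_'
After 3 (j): row=1 col=1 char='i'
After 4 (w): row=1 col=5 char='b'
After 5 (l): row=1 col=6 char='i'
After 6 (G): row=5 col=0 char='s'
After 7 (w): row=5 col=5 char='f'
After 8 (^): row=5 col=0 char='s'
After 9 (^): row=5 col=0 char='s'
After 10 (h): row=5 col=0 char='s'
After 11 (^): row=5 col=0 char='s'
After 12 (j): row=5 col=0 char='s'

Answer: 5,0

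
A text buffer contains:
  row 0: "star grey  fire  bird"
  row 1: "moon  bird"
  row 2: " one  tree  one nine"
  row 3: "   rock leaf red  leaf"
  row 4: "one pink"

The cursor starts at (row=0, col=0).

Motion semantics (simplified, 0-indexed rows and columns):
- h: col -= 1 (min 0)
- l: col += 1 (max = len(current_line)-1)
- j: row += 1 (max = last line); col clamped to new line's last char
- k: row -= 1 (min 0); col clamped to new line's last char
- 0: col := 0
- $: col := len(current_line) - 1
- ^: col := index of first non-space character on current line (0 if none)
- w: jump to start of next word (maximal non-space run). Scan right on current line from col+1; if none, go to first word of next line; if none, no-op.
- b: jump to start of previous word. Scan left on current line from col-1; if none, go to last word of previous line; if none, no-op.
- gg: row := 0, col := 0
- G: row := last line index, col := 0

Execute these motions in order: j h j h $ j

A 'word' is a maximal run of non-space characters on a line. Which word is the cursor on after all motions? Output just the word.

Answer: leaf

Derivation:
After 1 (j): row=1 col=0 char='m'
After 2 (h): row=1 col=0 char='m'
After 3 (j): row=2 col=0 char='_'
After 4 (h): row=2 col=0 char='_'
After 5 ($): row=2 col=19 char='e'
After 6 (j): row=3 col=19 char='e'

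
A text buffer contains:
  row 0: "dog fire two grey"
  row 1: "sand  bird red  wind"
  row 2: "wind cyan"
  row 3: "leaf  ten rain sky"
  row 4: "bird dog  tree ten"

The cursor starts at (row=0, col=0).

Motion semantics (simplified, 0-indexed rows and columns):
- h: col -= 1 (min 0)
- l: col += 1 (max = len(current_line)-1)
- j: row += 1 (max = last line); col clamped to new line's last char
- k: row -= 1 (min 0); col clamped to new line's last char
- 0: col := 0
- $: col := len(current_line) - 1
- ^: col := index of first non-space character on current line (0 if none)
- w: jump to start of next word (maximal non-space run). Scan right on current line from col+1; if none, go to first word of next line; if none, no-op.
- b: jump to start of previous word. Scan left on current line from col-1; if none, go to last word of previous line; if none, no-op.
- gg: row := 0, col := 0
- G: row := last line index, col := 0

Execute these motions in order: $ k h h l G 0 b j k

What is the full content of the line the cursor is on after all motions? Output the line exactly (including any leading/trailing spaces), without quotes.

Answer: leaf  ten rain sky

Derivation:
After 1 ($): row=0 col=16 char='y'
After 2 (k): row=0 col=16 char='y'
After 3 (h): row=0 col=15 char='e'
After 4 (h): row=0 col=14 char='r'
After 5 (l): row=0 col=15 char='e'
After 6 (G): row=4 col=0 char='b'
After 7 (0): row=4 col=0 char='b'
After 8 (b): row=3 col=15 char='s'
After 9 (j): row=4 col=15 char='t'
After 10 (k): row=3 col=15 char='s'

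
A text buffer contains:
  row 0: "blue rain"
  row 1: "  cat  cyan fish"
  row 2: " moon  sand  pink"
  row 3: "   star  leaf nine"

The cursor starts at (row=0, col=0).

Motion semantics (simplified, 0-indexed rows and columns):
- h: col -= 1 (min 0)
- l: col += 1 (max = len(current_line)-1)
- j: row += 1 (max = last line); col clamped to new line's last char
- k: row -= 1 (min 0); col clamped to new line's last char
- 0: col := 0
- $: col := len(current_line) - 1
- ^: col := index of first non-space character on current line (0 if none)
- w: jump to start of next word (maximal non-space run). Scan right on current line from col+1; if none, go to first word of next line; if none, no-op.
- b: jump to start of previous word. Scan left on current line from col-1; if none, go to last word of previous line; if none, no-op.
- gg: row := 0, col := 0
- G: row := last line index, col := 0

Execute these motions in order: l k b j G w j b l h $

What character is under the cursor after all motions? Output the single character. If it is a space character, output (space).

After 1 (l): row=0 col=1 char='l'
After 2 (k): row=0 col=1 char='l'
After 3 (b): row=0 col=0 char='b'
After 4 (j): row=1 col=0 char='_'
After 5 (G): row=3 col=0 char='_'
After 6 (w): row=3 col=3 char='s'
After 7 (j): row=3 col=3 char='s'
After 8 (b): row=2 col=13 char='p'
After 9 (l): row=2 col=14 char='i'
After 10 (h): row=2 col=13 char='p'
After 11 ($): row=2 col=16 char='k'

Answer: k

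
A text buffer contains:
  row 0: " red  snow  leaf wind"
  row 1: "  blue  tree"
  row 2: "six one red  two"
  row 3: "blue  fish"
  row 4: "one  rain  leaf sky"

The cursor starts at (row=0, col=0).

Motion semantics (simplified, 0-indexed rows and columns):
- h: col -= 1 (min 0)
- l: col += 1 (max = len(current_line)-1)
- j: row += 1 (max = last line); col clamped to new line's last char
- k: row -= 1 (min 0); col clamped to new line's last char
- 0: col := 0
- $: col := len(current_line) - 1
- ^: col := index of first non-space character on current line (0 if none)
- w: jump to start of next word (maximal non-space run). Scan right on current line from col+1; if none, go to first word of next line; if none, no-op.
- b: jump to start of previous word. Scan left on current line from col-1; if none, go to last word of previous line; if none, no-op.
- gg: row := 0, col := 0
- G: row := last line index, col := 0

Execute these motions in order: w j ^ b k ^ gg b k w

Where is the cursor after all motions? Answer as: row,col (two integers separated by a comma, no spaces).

After 1 (w): row=0 col=1 char='r'
After 2 (j): row=1 col=1 char='_'
After 3 (^): row=1 col=2 char='b'
After 4 (b): row=0 col=17 char='w'
After 5 (k): row=0 col=17 char='w'
After 6 (^): row=0 col=1 char='r'
After 7 (gg): row=0 col=0 char='_'
After 8 (b): row=0 col=0 char='_'
After 9 (k): row=0 col=0 char='_'
After 10 (w): row=0 col=1 char='r'

Answer: 0,1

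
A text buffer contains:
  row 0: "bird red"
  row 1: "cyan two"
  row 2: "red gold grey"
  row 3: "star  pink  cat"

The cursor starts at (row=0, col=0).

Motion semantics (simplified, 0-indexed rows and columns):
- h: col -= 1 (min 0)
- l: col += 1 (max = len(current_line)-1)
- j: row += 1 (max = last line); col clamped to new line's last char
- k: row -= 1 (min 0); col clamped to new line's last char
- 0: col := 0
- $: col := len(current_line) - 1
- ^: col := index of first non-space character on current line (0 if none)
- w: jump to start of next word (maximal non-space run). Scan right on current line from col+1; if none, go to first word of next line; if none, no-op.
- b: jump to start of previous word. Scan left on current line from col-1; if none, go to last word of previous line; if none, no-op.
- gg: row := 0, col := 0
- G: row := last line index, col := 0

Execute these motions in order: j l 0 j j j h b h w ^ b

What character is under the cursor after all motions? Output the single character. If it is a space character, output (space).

Answer: t

Derivation:
After 1 (j): row=1 col=0 char='c'
After 2 (l): row=1 col=1 char='y'
After 3 (0): row=1 col=0 char='c'
After 4 (j): row=2 col=0 char='r'
After 5 (j): row=3 col=0 char='s'
After 6 (j): row=3 col=0 char='s'
After 7 (h): row=3 col=0 char='s'
After 8 (b): row=2 col=9 char='g'
After 9 (h): row=2 col=8 char='_'
After 10 (w): row=2 col=9 char='g'
After 11 (^): row=2 col=0 char='r'
After 12 (b): row=1 col=5 char='t'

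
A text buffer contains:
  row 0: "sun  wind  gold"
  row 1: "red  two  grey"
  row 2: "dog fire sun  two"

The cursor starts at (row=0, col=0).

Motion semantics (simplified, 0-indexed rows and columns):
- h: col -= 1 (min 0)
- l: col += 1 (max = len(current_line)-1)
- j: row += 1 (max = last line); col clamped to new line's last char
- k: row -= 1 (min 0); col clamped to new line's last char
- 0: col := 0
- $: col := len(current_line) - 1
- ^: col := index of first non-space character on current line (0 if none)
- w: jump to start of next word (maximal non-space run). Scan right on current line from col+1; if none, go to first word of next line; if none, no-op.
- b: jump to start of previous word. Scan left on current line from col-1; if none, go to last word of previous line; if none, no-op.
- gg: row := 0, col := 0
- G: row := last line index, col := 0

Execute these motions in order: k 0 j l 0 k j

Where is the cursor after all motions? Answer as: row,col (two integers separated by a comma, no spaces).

Answer: 1,0

Derivation:
After 1 (k): row=0 col=0 char='s'
After 2 (0): row=0 col=0 char='s'
After 3 (j): row=1 col=0 char='r'
After 4 (l): row=1 col=1 char='e'
After 5 (0): row=1 col=0 char='r'
After 6 (k): row=0 col=0 char='s'
After 7 (j): row=1 col=0 char='r'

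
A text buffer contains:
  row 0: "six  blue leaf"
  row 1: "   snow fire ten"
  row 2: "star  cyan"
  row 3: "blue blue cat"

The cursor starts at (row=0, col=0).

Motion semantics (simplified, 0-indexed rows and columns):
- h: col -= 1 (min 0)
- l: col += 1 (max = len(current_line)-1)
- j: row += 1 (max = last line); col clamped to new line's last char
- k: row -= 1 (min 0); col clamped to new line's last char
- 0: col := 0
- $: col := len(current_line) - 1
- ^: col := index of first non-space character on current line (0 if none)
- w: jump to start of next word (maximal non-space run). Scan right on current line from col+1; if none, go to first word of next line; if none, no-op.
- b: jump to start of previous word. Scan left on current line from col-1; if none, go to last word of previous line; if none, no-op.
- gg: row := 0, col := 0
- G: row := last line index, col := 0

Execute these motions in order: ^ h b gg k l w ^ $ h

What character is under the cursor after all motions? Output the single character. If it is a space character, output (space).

Answer: a

Derivation:
After 1 (^): row=0 col=0 char='s'
After 2 (h): row=0 col=0 char='s'
After 3 (b): row=0 col=0 char='s'
After 4 (gg): row=0 col=0 char='s'
After 5 (k): row=0 col=0 char='s'
After 6 (l): row=0 col=1 char='i'
After 7 (w): row=0 col=5 char='b'
After 8 (^): row=0 col=0 char='s'
After 9 ($): row=0 col=13 char='f'
After 10 (h): row=0 col=12 char='a'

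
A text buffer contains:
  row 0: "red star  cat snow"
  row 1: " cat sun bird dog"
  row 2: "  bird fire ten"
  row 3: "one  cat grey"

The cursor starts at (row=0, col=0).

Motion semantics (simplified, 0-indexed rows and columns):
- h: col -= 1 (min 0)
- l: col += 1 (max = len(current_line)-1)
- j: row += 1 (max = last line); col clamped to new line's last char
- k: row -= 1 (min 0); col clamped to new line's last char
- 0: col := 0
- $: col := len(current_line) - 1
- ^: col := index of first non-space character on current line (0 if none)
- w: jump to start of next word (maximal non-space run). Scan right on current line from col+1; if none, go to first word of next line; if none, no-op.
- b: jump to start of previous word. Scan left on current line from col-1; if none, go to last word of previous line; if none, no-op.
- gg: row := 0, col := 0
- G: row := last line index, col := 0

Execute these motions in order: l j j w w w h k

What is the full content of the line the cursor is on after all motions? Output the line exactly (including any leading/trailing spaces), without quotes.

After 1 (l): row=0 col=1 char='e'
After 2 (j): row=1 col=1 char='c'
After 3 (j): row=2 col=1 char='_'
After 4 (w): row=2 col=2 char='b'
After 5 (w): row=2 col=7 char='f'
After 6 (w): row=2 col=12 char='t'
After 7 (h): row=2 col=11 char='_'
After 8 (k): row=1 col=11 char='r'

Answer:  cat sun bird dog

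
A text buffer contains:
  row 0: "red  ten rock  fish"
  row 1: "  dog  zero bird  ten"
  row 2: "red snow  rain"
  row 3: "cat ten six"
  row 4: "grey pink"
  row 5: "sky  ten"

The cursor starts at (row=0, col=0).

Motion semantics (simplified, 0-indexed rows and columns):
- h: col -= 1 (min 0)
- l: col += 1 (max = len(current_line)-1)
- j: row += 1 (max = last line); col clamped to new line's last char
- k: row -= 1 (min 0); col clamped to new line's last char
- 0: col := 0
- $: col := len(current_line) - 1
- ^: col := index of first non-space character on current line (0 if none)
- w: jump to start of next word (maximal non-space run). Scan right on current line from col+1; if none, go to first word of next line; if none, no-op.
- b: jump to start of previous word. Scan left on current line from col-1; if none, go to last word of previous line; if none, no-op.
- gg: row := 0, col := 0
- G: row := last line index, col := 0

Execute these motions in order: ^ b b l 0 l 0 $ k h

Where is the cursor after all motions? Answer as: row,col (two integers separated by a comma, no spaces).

Answer: 0,17

Derivation:
After 1 (^): row=0 col=0 char='r'
After 2 (b): row=0 col=0 char='r'
After 3 (b): row=0 col=0 char='r'
After 4 (l): row=0 col=1 char='e'
After 5 (0): row=0 col=0 char='r'
After 6 (l): row=0 col=1 char='e'
After 7 (0): row=0 col=0 char='r'
After 8 ($): row=0 col=18 char='h'
After 9 (k): row=0 col=18 char='h'
After 10 (h): row=0 col=17 char='s'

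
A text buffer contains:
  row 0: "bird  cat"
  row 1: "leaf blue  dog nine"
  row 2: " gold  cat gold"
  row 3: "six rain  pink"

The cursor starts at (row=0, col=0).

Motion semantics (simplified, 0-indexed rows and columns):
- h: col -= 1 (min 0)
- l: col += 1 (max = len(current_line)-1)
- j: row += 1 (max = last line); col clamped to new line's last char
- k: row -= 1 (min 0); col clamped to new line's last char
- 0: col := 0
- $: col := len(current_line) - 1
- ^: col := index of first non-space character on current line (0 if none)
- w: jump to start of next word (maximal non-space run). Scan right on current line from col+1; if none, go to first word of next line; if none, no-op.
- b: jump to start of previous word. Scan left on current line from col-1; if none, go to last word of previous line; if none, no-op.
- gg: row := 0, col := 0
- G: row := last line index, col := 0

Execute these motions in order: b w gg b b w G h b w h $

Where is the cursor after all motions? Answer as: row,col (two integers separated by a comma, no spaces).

After 1 (b): row=0 col=0 char='b'
After 2 (w): row=0 col=6 char='c'
After 3 (gg): row=0 col=0 char='b'
After 4 (b): row=0 col=0 char='b'
After 5 (b): row=0 col=0 char='b'
After 6 (w): row=0 col=6 char='c'
After 7 (G): row=3 col=0 char='s'
After 8 (h): row=3 col=0 char='s'
After 9 (b): row=2 col=11 char='g'
After 10 (w): row=3 col=0 char='s'
After 11 (h): row=3 col=0 char='s'
After 12 ($): row=3 col=13 char='k'

Answer: 3,13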